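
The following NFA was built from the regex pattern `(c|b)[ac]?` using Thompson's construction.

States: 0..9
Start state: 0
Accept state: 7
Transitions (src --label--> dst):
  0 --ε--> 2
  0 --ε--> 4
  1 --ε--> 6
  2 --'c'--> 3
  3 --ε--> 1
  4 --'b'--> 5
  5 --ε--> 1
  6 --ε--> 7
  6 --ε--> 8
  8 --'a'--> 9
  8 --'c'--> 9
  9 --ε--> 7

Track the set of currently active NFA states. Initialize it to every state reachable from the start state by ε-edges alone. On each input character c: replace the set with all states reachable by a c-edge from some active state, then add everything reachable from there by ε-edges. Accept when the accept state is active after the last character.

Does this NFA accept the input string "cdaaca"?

S₀ = ε-closure({0}) = {0,2,4}
'c' @ 1: {1,3,6,7,8}  [accepting]
'd' @ 2: {}  — no active states
rest 'aaca' ignored (set empty)
after full input: {}  (accept=7 not in)

Answer: REJECT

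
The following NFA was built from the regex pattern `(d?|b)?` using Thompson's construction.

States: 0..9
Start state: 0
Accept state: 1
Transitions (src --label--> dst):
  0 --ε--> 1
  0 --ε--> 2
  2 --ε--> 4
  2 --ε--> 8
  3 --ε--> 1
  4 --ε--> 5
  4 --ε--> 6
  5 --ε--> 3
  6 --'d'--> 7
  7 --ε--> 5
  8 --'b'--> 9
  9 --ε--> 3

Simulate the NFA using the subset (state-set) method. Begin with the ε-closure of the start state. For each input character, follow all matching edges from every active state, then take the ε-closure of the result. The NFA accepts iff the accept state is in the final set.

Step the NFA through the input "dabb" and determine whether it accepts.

Answer: REJECT

Derivation:
start: ε-closure({0}) = {0,1,2,3,4,5,6,8}
'd' @ 1: {1,3,5,7}  (accept∈set)
'a' @ 2: {}  — no active states
rest 'bb' ignored (set empty)
after full input: {}  (accept=1 not in)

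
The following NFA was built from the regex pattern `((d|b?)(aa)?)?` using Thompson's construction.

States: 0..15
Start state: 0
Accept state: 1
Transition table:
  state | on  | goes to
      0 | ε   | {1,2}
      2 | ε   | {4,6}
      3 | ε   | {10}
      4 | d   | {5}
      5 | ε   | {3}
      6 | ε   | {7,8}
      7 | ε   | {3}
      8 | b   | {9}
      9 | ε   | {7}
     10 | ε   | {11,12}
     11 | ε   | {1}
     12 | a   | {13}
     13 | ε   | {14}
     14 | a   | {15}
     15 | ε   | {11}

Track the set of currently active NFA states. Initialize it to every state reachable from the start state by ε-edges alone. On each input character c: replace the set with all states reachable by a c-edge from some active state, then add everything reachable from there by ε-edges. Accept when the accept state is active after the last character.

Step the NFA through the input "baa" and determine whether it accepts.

start: ε-closure({0}) = {0,1,2,3,4,6,7,8,10,11,12}
'b' @ 1: {1,3,7,9,10,11,12}  [accepting]
'a' @ 2: {13,14}
'a' @ 3: {1,11,15}  [accepting]
end set {1,11,15} — state 1 in

Answer: ACCEPT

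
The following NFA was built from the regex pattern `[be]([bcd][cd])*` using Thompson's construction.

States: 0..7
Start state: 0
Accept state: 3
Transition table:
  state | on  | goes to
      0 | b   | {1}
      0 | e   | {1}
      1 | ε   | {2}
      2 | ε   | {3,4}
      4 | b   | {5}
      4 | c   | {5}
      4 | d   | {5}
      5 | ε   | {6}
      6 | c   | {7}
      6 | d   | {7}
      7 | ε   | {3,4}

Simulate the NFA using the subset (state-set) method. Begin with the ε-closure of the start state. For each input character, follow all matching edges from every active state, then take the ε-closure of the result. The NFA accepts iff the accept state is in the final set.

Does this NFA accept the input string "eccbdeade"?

S₀ = ε-closure({0}) = {0}
'e' @ 1: {1,2,3,4}  [accepting]
'c' @ 2: {5,6}
'c' @ 3: {3,4,7}  [accepting]
'b' @ 4: {5,6}
'd' @ 5: {3,4,7}  [accepting]
'e' @ 6: {}  — state set empty
rest 'ade' ignored (set empty)
final: {}; accept 3 not in set

Answer: REJECT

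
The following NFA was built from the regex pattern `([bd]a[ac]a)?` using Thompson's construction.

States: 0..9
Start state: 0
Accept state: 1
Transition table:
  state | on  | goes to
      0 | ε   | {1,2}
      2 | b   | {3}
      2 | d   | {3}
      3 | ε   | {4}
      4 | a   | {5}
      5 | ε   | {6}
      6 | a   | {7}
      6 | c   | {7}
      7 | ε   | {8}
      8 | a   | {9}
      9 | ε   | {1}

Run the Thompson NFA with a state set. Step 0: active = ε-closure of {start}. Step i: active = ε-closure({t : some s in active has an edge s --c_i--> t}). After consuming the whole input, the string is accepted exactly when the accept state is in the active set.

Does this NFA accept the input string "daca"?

start: ε-closure({0}) = {0,1,2}
'd' @ 1: {3,4}
'a' @ 2: {5,6}
'c' @ 3: {7,8}
'a' @ 4: {1,9}  ✓accept
end set {1,9} — state 1 in

Answer: ACCEPT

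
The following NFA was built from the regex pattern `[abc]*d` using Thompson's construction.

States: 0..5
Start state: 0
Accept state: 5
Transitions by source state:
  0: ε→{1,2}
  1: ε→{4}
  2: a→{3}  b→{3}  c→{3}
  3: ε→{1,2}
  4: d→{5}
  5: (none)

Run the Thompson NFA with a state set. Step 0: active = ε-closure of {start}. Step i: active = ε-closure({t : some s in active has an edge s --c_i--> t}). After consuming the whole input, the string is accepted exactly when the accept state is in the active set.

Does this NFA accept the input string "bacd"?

Answer: ACCEPT

Trace:
S₀ = ε-closure({0}) = {0,1,2,4}
'b' @ 1: {1,2,3,4}
'a' @ 2: {1,2,3,4}
'c' @ 3: {1,2,3,4}
'd' @ 4: {5}  ✓accept
end set {5} — state 5 in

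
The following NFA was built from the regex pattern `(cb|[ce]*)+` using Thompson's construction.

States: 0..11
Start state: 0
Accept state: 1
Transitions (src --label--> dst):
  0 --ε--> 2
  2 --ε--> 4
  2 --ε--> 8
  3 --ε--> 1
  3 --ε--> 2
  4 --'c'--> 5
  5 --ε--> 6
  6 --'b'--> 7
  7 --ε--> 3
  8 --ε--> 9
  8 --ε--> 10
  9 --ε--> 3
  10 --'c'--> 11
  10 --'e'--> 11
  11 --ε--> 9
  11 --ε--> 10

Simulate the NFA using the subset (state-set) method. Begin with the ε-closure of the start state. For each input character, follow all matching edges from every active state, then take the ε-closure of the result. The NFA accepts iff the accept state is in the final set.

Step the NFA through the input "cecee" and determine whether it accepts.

Answer: ACCEPT

Steps:
start: ε-closure({0}) = {0,1,2,3,4,8,9,10}
'c' @ 1: {1,2,3,4,5,6,8,9,10,11}  ✓accept
'e' @ 2: {1,2,3,4,8,9,10,11}  ✓accept
'c' @ 3: {1,2,3,4,5,6,8,9,10,11}  ✓accept
'e' @ 4: {1,2,3,4,8,9,10,11}  ✓accept
'e' @ 5: {1,2,3,4,8,9,10,11}  ✓accept
after full input: {1,2,3,4,8,9,10,11}  (accept=1 in)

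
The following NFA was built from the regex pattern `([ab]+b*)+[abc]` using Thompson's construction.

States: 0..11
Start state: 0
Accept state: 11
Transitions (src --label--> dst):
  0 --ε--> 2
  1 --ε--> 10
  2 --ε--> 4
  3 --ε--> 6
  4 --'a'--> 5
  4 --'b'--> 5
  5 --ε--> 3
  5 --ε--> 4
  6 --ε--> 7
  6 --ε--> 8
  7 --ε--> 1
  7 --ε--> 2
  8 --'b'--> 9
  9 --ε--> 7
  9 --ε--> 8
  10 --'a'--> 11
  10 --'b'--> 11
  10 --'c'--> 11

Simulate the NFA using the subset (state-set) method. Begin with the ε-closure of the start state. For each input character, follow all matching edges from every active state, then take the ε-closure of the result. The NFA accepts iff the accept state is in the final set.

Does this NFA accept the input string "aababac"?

initial (ε-close {0}): {0,2,4}
'a' @ 1: {1,2,3,4,5,6,7,8,10}
'a' @ 2: {1,2,3,4,5,6,7,8,10,11}  (accept∈set)
'b' @ 3: {1,2,3,4,5,6,7,8,9,10,11}  (accept∈set)
'a' @ 4: {1,2,3,4,5,6,7,8,10,11}  (accept∈set)
'b' @ 5: {1,2,3,4,5,6,7,8,9,10,11}  (accept∈set)
'a' @ 6: {1,2,3,4,5,6,7,8,10,11}  (accept∈set)
'c' @ 7: {11}  (accept∈set)
after full input: {11}  (accept=11 in)

Answer: ACCEPT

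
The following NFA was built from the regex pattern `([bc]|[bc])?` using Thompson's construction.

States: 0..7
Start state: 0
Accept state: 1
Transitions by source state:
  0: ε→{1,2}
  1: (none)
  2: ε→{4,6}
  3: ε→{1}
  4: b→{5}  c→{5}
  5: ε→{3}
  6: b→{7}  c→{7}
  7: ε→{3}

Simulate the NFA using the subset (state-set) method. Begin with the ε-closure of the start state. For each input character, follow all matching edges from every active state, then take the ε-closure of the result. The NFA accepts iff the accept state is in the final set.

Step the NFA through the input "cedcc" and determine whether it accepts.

initial (ε-close {0}): {0,1,2,4,6}
'c' @ 1: {1,3,5,7}  [accepting]
'e' @ 2: {}  — state set empty
rest 'dcc' ignored (set empty)
end set {} — state 1 not in

Answer: REJECT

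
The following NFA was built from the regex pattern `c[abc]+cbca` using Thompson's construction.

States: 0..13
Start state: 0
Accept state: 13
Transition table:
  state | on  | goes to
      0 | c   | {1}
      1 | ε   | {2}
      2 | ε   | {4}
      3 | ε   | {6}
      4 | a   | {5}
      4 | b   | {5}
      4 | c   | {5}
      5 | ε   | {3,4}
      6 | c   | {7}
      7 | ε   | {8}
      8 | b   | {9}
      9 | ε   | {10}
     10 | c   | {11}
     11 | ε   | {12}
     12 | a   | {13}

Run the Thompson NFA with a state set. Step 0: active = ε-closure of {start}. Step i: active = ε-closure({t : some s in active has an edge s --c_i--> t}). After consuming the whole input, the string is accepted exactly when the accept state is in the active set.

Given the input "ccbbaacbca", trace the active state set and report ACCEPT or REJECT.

Answer: ACCEPT

Steps:
S₀ = ε-closure({0}) = {0}
'c' @ 1: {1,2,4}
'c' @ 2: {3,4,5,6}
'b' @ 3: {3,4,5,6}
'b' @ 4: {3,4,5,6}
'a' @ 5: {3,4,5,6}
'a' @ 6: {3,4,5,6}
'c' @ 7: {3,4,5,6,7,8}
'b' @ 8: {3,4,5,6,9,10}
'c' @ 9: {3,4,5,6,7,8,11,12}
'a' @ 10: {3,4,5,6,13}  [accepting]
end set {3,4,5,6,13} — state 13 in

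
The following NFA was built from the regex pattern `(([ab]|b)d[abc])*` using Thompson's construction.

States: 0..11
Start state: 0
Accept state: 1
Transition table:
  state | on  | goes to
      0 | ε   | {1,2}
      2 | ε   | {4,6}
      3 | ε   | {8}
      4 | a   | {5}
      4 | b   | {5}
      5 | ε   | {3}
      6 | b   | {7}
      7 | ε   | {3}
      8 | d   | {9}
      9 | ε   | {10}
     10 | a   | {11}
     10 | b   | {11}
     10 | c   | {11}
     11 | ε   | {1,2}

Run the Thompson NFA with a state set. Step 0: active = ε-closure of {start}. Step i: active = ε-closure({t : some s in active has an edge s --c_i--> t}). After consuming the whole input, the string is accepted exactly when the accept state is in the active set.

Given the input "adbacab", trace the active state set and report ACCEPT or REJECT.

initial (ε-close {0}): {0,1,2,4,6}
'a' @ 1: {3,5,8}
'd' @ 2: {9,10}
'b' @ 3: {1,2,4,6,11}  (accept∈set)
'a' @ 4: {3,5,8}
'c' @ 5: {}  — dead — no transitions
rest 'ab' ignored (set empty)
end set {} — state 1 not in

Answer: REJECT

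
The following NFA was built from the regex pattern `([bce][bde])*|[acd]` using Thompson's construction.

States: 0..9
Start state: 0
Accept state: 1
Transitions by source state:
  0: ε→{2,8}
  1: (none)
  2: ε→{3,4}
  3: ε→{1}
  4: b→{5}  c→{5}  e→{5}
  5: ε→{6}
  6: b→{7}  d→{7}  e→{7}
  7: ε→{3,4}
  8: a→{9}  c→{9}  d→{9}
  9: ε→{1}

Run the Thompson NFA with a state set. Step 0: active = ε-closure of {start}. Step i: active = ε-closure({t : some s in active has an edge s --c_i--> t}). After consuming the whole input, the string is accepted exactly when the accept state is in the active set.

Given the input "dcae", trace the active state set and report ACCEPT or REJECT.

Answer: REJECT

Derivation:
S₀ = ε-closure({0}) = {0,1,2,3,4,8}
'd' @ 1: {1,9}  [accepting]
'c' @ 2: {}  — dead — no transitions
rest 'ae' ignored (set empty)
final: {}; accept 1 not in set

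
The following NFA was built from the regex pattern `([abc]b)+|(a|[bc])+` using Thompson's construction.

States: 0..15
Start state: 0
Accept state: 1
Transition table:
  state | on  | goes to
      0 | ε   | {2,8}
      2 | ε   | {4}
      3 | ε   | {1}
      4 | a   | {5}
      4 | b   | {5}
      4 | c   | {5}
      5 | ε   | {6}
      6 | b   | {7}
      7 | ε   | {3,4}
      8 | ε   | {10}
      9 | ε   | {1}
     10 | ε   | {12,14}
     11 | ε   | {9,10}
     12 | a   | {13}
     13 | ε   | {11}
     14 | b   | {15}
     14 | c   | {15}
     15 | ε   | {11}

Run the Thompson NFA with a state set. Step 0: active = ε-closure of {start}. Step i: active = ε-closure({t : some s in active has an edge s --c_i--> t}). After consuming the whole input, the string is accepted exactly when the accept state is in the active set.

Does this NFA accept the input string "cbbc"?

Answer: ACCEPT

Steps:
initial (ε-close {0}): {0,2,4,8,10,12,14}
'c' @ 1: {1,5,6,9,10,11,12,14,15}  ✓accept
'b' @ 2: {1,3,4,7,9,10,11,12,14,15}  ✓accept
'b' @ 3: {1,5,6,9,10,11,12,14,15}  ✓accept
'c' @ 4: {1,9,10,11,12,14,15}  ✓accept
after full input: {1,9,10,11,12,14,15}  (accept=1 in)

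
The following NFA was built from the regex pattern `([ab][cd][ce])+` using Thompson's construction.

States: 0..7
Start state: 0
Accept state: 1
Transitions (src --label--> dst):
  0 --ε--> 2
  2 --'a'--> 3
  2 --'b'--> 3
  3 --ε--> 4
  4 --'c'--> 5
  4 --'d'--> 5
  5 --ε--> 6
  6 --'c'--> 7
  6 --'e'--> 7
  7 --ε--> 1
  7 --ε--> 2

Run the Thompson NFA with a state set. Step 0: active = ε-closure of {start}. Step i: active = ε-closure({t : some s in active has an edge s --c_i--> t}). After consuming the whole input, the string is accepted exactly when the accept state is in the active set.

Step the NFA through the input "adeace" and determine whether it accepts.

Answer: ACCEPT

Steps:
start: ε-closure({0}) = {0,2}
'a' @ 1: {3,4}
'd' @ 2: {5,6}
'e' @ 3: {1,2,7}  ✓accept
'a' @ 4: {3,4}
'c' @ 5: {5,6}
'e' @ 6: {1,2,7}  ✓accept
final: {1,2,7}; accept 1 in set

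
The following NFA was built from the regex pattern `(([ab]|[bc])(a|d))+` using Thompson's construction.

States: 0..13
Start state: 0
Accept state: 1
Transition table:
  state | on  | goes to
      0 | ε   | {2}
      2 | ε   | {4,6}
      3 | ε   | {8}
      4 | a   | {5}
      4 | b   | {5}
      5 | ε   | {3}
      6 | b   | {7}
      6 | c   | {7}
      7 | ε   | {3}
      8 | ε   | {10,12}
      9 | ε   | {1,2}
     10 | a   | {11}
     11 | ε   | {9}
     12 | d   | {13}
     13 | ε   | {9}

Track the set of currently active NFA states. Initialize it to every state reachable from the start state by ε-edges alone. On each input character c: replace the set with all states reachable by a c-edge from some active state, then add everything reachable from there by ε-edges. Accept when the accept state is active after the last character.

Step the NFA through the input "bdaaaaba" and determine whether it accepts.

Answer: ACCEPT

Derivation:
start: ε-closure({0}) = {0,2,4,6}
'b' @ 1: {3,5,7,8,10,12}
'd' @ 2: {1,2,4,6,9,13}  [accepting]
'a' @ 3: {3,5,8,10,12}
'a' @ 4: {1,2,4,6,9,11}  [accepting]
'a' @ 5: {3,5,8,10,12}
'a' @ 6: {1,2,4,6,9,11}  [accepting]
'b' @ 7: {3,5,7,8,10,12}
'a' @ 8: {1,2,4,6,9,11}  [accepting]
final: {1,2,4,6,9,11}; accept 1 in set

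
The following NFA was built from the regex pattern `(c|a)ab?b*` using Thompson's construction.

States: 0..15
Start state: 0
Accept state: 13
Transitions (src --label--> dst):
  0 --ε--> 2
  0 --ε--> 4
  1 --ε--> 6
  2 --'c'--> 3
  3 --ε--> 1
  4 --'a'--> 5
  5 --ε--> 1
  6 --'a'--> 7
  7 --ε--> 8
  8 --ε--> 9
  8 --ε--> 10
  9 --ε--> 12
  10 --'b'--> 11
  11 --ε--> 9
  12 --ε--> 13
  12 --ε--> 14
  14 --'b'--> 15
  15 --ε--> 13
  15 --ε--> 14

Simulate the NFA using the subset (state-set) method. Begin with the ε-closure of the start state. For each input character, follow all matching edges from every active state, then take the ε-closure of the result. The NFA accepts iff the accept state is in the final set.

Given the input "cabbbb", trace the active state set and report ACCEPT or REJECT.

initial (ε-close {0}): {0,2,4}
'c' @ 1: {1,3,6}
'a' @ 2: {7,8,9,10,12,13,14}  (accept∈set)
'b' @ 3: {9,11,12,13,14,15}  (accept∈set)
'b' @ 4: {13,14,15}  (accept∈set)
'b' @ 5: {13,14,15}  (accept∈set)
'b' @ 6: {13,14,15}  (accept∈set)
after full input: {13,14,15}  (accept=13 in)

Answer: ACCEPT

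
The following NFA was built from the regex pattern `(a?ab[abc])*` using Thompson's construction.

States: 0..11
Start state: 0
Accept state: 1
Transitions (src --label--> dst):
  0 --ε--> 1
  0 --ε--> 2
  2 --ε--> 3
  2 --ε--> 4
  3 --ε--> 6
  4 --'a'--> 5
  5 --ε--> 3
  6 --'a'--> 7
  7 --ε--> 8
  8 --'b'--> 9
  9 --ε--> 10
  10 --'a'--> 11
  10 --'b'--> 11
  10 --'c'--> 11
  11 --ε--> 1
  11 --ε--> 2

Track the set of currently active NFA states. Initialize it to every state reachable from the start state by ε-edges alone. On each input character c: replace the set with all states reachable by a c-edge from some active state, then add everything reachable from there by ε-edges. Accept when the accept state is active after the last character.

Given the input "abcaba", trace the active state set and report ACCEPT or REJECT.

initial (ε-close {0}): {0,1,2,3,4,6}
'a' @ 1: {3,5,6,7,8}
'b' @ 2: {9,10}
'c' @ 3: {1,2,3,4,6,11}  ✓accept
'a' @ 4: {3,5,6,7,8}
'b' @ 5: {9,10}
'a' @ 6: {1,2,3,4,6,11}  ✓accept
final: {1,2,3,4,6,11}; accept 1 in set

Answer: ACCEPT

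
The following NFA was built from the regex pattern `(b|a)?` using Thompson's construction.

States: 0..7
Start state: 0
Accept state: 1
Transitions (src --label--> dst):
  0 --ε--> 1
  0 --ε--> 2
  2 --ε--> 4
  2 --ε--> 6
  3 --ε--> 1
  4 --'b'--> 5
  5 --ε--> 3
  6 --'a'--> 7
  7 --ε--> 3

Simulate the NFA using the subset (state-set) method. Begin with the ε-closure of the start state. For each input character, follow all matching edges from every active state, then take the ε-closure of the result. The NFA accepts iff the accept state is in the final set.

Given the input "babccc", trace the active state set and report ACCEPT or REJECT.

S₀ = ε-closure({0}) = {0,1,2,4,6}
'b' @ 1: {1,3,5}  [accepting]
'a' @ 2: {}  — no active states
rest 'bccc' ignored (set empty)
after full input: {}  (accept=1 not in)

Answer: REJECT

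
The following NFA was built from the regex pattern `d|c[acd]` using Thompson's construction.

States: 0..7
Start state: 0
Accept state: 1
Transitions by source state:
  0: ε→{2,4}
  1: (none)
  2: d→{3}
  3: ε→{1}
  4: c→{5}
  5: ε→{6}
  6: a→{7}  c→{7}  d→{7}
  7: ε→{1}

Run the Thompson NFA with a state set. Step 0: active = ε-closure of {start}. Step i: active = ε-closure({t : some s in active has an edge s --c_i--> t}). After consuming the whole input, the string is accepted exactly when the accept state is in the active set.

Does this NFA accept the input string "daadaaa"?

initial (ε-close {0}): {0,2,4}
'd' @ 1: {1,3}  ✓accept
'a' @ 2: {}  — no active states
rest 'adaaa' ignored (set empty)
after full input: {}  (accept=1 not in)

Answer: REJECT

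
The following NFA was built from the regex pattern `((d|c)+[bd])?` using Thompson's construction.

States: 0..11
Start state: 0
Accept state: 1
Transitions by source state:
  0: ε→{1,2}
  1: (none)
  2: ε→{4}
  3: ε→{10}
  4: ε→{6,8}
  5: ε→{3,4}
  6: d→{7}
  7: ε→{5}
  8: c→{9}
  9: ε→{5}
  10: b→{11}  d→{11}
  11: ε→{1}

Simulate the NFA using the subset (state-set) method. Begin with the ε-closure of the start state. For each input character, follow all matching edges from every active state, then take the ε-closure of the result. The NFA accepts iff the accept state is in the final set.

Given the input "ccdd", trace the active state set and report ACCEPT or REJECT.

start: ε-closure({0}) = {0,1,2,4,6,8}
'c' @ 1: {3,4,5,6,8,9,10}
'c' @ 2: {3,4,5,6,8,9,10}
'd' @ 3: {1,3,4,5,6,7,8,10,11}  [accepting]
'd' @ 4: {1,3,4,5,6,7,8,10,11}  [accepting]
after full input: {1,3,4,5,6,7,8,10,11}  (accept=1 in)

Answer: ACCEPT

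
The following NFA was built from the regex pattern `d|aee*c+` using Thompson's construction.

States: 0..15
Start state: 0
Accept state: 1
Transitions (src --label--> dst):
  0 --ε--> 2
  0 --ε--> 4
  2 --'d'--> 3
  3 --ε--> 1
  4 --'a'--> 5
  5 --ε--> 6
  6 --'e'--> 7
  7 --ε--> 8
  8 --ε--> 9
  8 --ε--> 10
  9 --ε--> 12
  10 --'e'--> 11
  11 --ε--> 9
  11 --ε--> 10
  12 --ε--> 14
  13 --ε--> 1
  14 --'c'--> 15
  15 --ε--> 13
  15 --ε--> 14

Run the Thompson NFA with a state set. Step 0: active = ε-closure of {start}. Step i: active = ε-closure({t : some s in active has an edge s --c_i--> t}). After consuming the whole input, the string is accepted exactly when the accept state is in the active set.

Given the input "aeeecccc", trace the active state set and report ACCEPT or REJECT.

Answer: ACCEPT

Trace:
initial (ε-close {0}): {0,2,4}
'a' @ 1: {5,6}
'e' @ 2: {7,8,9,10,12,14}
'e' @ 3: {9,10,11,12,14}
'e' @ 4: {9,10,11,12,14}
'c' @ 5: {1,13,14,15}  ✓accept
'c' @ 6: {1,13,14,15}  ✓accept
'c' @ 7: {1,13,14,15}  ✓accept
'c' @ 8: {1,13,14,15}  ✓accept
after full input: {1,13,14,15}  (accept=1 in)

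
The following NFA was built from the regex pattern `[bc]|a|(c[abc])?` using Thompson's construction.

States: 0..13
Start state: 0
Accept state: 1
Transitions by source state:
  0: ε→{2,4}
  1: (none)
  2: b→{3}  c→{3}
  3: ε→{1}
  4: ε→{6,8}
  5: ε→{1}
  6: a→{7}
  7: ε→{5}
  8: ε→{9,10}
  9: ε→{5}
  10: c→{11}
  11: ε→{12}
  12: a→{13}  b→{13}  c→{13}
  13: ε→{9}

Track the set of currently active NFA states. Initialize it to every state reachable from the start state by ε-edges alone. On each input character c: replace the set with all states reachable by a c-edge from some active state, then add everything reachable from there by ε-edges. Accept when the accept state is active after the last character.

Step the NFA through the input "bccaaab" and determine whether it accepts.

S₀ = ε-closure({0}) = {0,1,2,4,5,6,8,9,10}
'b' @ 1: {1,3}  (accept∈set)
'c' @ 2: {}  — dead — no transitions
rest 'caaab' ignored (set empty)
end set {} — state 1 not in

Answer: REJECT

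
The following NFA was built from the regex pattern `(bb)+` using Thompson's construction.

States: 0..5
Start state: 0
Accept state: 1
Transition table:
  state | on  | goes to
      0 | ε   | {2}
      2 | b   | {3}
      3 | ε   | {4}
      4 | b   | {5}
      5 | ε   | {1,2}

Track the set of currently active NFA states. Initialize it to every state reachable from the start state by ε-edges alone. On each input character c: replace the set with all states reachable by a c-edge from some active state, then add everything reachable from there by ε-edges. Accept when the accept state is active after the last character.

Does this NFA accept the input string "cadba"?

start: ε-closure({0}) = {0,2}
'c' @ 1: {}  — no active states
rest 'adba' ignored (set empty)
after full input: {}  (accept=1 not in)

Answer: REJECT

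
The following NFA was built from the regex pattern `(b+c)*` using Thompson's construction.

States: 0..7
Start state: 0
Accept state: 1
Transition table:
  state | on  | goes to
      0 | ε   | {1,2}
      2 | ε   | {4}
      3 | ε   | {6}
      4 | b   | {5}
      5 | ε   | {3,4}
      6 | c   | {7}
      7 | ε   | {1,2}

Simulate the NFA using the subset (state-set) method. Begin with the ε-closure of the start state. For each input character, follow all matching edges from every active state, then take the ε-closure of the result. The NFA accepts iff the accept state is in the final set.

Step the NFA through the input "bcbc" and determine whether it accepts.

Answer: ACCEPT

Steps:
S₀ = ε-closure({0}) = {0,1,2,4}
'b' @ 1: {3,4,5,6}
'c' @ 2: {1,2,4,7}  ✓accept
'b' @ 3: {3,4,5,6}
'c' @ 4: {1,2,4,7}  ✓accept
final: {1,2,4,7}; accept 1 in set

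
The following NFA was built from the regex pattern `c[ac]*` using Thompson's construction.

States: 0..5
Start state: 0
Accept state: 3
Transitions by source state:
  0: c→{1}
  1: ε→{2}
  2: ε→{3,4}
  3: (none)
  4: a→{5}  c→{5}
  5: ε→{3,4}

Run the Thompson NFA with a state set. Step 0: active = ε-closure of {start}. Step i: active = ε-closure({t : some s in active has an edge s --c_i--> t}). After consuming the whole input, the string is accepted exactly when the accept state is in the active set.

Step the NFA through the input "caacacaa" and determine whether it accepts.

Answer: ACCEPT

Steps:
S₀ = ε-closure({0}) = {0}
'c' @ 1: {1,2,3,4}  (accept∈set)
'a' @ 2: {3,4,5}  (accept∈set)
'a' @ 3: {3,4,5}  (accept∈set)
'c' @ 4: {3,4,5}  (accept∈set)
'a' @ 5: {3,4,5}  (accept∈set)
'c' @ 6: {3,4,5}  (accept∈set)
'a' @ 7: {3,4,5}  (accept∈set)
'a' @ 8: {3,4,5}  (accept∈set)
end set {3,4,5} — state 3 in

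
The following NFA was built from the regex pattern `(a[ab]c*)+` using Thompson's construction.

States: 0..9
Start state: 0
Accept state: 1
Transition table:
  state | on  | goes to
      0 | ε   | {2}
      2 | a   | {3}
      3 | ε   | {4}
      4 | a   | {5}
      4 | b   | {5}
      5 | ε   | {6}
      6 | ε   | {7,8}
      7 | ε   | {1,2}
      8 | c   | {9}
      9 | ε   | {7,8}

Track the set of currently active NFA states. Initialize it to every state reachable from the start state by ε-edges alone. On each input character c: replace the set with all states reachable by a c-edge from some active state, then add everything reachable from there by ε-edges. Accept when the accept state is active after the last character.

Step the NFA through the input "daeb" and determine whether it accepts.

Answer: REJECT

Derivation:
S₀ = ε-closure({0}) = {0,2}
'd' @ 1: {}  — dead — no transitions
rest 'aeb' ignored (set empty)
final: {}; accept 1 not in set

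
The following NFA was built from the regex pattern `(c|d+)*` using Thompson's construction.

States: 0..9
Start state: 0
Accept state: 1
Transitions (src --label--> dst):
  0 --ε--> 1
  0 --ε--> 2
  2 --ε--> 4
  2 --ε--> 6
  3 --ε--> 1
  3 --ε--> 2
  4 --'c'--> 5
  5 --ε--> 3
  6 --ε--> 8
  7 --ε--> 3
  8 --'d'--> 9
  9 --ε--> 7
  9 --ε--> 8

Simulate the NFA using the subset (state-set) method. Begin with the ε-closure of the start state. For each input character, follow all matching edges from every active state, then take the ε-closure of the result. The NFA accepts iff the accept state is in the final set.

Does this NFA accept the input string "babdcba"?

start: ε-closure({0}) = {0,1,2,4,6,8}
'b' @ 1: {}  — no active states
rest 'abdcba' ignored (set empty)
final: {}; accept 1 not in set

Answer: REJECT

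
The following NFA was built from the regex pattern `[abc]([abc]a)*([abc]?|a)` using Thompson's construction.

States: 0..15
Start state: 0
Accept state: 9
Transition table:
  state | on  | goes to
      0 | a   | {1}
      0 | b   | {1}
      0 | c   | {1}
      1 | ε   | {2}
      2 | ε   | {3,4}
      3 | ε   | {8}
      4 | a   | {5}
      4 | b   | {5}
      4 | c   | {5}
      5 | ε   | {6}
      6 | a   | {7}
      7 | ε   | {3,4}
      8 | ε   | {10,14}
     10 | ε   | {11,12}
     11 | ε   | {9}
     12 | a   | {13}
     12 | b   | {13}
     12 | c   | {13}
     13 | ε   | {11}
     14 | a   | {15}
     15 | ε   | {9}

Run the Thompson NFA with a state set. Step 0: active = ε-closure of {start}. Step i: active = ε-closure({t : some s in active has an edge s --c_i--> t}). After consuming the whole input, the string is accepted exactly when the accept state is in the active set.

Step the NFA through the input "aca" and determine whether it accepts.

S₀ = ε-closure({0}) = {0}
'a' @ 1: {1,2,3,4,8,9,10,11,12,14}  (accept∈set)
'c' @ 2: {5,6,9,11,13}  (accept∈set)
'a' @ 3: {3,4,7,8,9,10,11,12,14}  (accept∈set)
final: {3,4,7,8,9,10,11,12,14}; accept 9 in set

Answer: ACCEPT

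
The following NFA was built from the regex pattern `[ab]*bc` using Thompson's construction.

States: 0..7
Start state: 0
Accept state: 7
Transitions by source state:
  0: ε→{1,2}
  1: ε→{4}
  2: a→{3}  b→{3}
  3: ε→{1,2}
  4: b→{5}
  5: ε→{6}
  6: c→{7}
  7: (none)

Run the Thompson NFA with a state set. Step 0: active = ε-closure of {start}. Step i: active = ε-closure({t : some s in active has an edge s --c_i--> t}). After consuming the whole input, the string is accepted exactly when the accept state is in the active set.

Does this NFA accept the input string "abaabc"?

start: ε-closure({0}) = {0,1,2,4}
'a' @ 1: {1,2,3,4}
'b' @ 2: {1,2,3,4,5,6}
'a' @ 3: {1,2,3,4}
'a' @ 4: {1,2,3,4}
'b' @ 5: {1,2,3,4,5,6}
'c' @ 6: {7}  [accepting]
final: {7}; accept 7 in set

Answer: ACCEPT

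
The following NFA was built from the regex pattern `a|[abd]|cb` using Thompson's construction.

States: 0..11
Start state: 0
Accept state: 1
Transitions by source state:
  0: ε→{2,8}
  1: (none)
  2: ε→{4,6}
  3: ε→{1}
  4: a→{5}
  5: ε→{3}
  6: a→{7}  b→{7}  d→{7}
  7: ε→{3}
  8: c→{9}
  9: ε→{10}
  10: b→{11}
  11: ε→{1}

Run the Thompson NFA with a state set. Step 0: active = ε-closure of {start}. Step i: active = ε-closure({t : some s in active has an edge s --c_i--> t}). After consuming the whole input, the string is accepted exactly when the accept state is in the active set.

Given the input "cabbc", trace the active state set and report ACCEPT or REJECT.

initial (ε-close {0}): {0,2,4,6,8}
'c' @ 1: {9,10}
'a' @ 2: {}  — dead — no transitions
rest 'bbc' ignored (set empty)
final: {}; accept 1 not in set

Answer: REJECT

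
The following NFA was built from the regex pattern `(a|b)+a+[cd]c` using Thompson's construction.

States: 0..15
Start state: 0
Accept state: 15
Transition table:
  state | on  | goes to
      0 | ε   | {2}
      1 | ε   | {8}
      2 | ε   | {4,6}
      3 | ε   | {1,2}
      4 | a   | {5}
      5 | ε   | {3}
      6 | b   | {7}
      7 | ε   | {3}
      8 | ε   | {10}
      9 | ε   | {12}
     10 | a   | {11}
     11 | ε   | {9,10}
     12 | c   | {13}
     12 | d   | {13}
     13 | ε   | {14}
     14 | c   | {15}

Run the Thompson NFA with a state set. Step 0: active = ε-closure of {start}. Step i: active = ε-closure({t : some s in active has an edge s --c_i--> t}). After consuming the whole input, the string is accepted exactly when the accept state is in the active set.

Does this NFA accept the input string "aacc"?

initial (ε-close {0}): {0,2,4,6}
'a' @ 1: {1,2,3,4,5,6,8,10}
'a' @ 2: {1,2,3,4,5,6,8,9,10,11,12}
'c' @ 3: {13,14}
'c' @ 4: {15}  [accepting]
end set {15} — state 15 in

Answer: ACCEPT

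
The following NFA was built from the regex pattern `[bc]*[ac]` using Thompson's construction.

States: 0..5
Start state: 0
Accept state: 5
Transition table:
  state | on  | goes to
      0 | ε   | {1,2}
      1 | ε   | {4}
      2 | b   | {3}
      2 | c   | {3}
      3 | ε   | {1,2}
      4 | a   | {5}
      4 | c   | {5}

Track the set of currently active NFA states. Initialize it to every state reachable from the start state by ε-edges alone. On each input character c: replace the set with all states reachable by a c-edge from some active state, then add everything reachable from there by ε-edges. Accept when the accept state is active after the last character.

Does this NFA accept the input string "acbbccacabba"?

start: ε-closure({0}) = {0,1,2,4}
'a' @ 1: {5}  (accept∈set)
'c' @ 2: {}  — no active states
rest 'bbccacabba' ignored (set empty)
end set {} — state 5 not in

Answer: REJECT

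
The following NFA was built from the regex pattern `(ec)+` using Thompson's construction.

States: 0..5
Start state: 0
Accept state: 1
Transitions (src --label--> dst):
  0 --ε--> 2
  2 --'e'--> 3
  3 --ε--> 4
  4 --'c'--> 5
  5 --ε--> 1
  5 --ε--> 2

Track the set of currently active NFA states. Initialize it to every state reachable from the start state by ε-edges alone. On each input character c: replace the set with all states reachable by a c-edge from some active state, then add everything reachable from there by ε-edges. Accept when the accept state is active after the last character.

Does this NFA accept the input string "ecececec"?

start: ε-closure({0}) = {0,2}
'e' @ 1: {3,4}
'c' @ 2: {1,2,5}  [accepting]
'e' @ 3: {3,4}
'c' @ 4: {1,2,5}  [accepting]
'e' @ 5: {3,4}
'c' @ 6: {1,2,5}  [accepting]
'e' @ 7: {3,4}
'c' @ 8: {1,2,5}  [accepting]
final: {1,2,5}; accept 1 in set

Answer: ACCEPT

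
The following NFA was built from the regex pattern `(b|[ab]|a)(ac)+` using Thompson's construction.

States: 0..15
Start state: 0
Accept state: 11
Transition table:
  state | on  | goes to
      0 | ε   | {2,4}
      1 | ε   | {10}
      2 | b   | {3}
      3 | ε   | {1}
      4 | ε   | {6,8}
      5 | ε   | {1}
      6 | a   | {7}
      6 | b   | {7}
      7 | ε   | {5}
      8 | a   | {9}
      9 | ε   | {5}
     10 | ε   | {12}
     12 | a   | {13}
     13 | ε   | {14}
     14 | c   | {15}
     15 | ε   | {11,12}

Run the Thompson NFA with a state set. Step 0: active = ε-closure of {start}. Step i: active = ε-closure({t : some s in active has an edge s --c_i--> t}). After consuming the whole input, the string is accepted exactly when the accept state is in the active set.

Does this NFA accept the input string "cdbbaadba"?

Answer: REJECT

Steps:
initial (ε-close {0}): {0,2,4,6,8}
'c' @ 1: {}  — state set empty
rest 'dbbaadba' ignored (set empty)
final: {}; accept 11 not in set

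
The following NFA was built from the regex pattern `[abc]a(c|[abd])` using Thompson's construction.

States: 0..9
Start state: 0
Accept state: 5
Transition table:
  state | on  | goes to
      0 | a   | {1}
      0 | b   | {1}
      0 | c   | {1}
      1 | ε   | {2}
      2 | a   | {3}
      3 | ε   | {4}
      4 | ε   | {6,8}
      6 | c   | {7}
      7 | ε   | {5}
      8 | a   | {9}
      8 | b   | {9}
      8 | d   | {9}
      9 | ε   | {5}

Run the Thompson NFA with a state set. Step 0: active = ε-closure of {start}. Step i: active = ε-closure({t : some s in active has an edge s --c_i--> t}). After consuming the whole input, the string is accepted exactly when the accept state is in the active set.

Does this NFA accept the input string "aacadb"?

S₀ = ε-closure({0}) = {0}
'a' @ 1: {1,2}
'a' @ 2: {3,4,6,8}
'c' @ 3: {5,7}  ✓accept
'a' @ 4: {}  — dead — no transitions
rest 'db' ignored (set empty)
after full input: {}  (accept=5 not in)

Answer: REJECT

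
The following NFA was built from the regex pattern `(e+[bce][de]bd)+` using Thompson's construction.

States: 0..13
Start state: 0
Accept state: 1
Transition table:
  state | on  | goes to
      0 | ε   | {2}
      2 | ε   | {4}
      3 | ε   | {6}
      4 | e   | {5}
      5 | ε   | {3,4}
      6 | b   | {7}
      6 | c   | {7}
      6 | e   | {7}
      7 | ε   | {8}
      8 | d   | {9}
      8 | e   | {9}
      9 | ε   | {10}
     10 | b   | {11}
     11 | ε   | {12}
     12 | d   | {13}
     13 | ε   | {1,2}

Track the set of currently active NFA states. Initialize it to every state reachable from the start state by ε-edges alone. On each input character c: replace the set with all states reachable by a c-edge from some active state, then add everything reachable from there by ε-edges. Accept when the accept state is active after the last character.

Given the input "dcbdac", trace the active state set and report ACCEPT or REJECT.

initial (ε-close {0}): {0,2,4}
'd' @ 1: {}  — no active states
rest 'cbdac' ignored (set empty)
final: {}; accept 1 not in set

Answer: REJECT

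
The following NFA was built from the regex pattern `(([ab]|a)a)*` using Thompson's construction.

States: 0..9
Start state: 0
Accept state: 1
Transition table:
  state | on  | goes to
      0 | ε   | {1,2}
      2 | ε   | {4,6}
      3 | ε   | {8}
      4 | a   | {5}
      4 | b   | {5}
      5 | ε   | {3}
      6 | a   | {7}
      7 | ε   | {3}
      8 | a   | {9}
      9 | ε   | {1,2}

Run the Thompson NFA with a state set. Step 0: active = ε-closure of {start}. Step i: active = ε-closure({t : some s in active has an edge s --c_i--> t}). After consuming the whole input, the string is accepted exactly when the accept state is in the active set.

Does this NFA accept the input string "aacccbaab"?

Answer: REJECT

Steps:
initial (ε-close {0}): {0,1,2,4,6}
'a' @ 1: {3,5,7,8}
'a' @ 2: {1,2,4,6,9}  (accept∈set)
'c' @ 3: {}  — state set empty
rest 'ccbaab' ignored (set empty)
after full input: {}  (accept=1 not in)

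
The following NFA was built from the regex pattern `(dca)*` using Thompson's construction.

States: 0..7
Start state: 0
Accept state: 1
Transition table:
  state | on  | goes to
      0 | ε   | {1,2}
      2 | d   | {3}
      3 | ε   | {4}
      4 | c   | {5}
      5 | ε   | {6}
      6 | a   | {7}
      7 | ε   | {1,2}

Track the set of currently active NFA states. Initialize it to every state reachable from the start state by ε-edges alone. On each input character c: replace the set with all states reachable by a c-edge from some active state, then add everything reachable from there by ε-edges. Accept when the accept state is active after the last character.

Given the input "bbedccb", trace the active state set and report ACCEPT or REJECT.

Answer: REJECT

Derivation:
start: ε-closure({0}) = {0,1,2}
'b' @ 1: {}  — no active states
rest 'bedccb' ignored (set empty)
end set {} — state 1 not in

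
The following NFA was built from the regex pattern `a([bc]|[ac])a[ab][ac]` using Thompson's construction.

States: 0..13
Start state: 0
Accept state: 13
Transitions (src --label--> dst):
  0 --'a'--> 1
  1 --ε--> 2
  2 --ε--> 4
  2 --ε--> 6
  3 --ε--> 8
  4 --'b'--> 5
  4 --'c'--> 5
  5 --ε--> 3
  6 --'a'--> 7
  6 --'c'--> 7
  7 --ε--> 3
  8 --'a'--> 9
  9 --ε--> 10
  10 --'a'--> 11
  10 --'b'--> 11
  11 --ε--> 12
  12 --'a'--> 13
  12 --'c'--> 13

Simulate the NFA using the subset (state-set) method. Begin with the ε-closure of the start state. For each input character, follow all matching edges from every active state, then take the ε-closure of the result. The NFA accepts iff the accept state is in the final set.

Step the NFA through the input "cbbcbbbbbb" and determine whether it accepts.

S₀ = ε-closure({0}) = {0}
'c' @ 1: {}  — no active states
rest 'bbcbbbbbb' ignored (set empty)
after full input: {}  (accept=13 not in)

Answer: REJECT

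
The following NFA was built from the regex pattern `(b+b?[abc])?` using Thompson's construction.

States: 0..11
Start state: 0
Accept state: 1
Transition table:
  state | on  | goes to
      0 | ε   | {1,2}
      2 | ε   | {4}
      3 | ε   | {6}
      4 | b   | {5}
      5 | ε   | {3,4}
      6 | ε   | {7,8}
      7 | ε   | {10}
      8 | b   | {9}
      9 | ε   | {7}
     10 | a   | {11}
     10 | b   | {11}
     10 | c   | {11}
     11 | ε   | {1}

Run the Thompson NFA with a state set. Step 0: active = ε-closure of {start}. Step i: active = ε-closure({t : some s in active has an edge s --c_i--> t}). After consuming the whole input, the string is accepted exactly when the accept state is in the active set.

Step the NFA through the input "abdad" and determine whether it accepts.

initial (ε-close {0}): {0,1,2,4}
'a' @ 1: {}  — no active states
rest 'bdad' ignored (set empty)
after full input: {}  (accept=1 not in)

Answer: REJECT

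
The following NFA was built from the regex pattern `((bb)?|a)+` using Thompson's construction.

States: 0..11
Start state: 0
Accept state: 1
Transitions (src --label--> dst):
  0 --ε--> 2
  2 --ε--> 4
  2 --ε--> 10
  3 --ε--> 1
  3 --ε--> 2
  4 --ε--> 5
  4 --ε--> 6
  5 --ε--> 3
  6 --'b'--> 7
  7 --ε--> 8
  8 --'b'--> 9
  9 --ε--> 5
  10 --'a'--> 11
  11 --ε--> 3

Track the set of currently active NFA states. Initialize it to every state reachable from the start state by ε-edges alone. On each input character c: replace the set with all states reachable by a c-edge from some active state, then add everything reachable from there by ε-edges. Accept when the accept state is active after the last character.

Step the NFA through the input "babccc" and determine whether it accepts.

S₀ = ε-closure({0}) = {0,1,2,3,4,5,6,10}
'b' @ 1: {7,8}
'a' @ 2: {}  — dead — no transitions
rest 'bccc' ignored (set empty)
final: {}; accept 1 not in set

Answer: REJECT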